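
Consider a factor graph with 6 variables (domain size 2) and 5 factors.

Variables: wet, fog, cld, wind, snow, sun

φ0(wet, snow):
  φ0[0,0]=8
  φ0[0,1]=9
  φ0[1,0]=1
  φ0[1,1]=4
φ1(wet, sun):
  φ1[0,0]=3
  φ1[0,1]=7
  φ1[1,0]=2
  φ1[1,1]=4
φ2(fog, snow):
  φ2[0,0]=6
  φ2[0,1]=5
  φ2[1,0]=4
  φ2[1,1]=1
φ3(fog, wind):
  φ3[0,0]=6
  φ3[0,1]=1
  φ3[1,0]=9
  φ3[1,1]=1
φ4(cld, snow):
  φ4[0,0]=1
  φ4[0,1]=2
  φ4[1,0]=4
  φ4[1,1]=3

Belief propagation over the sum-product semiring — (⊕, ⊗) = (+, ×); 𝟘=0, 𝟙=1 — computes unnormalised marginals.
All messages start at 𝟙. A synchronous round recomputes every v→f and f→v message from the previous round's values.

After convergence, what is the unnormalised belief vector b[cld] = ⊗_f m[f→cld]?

init: all messages = 𝟙 over 2 values
r1 m[φ0→wet] = [17, 5]
r1 m[φ0→snow] = [9, 13]
r1 m[φ1→wet] = [10, 6]
r1 m[φ1→sun] = [5, 11]
r1 m[φ2→fog] = [11, 5]
r1 m[φ2→snow] = [10, 6]
r1 m[φ3→fog] = [7, 10]
r1 m[φ3→wind] = [15, 2]
r1 m[φ4→cld] = [3, 7]
r1 m[φ4→snow] = [5, 5]
r1 m[wet→φ0] = [1, 1]
r1 m[wet→φ1] = [1, 1]
r1 m[fog→φ2] = [1, 1]
r1 m[fog→φ3] = [1, 1]
r1 m[cld→φ4] = [1, 1]
r1 m[wind→φ3] = [1, 1]
r1 m[snow→φ0] = [1, 1]
r1 m[snow→φ2] = [1, 1]
r1 m[snow→φ4] = [1, 1]
r1 m[sun→φ1] = [1, 1]
r2 m[φ0→wet] = [17, 5]
r2 m[φ0→snow] = [9, 13]
r2 m[φ1→wet] = [10, 6]
r2 m[φ1→sun] = [5, 11]
r2 m[φ2→fog] = [11, 5]
r2 m[φ2→snow] = [10, 6]
r2 m[φ3→fog] = [7, 10]
r2 m[φ3→wind] = [15, 2]
r2 m[φ4→cld] = [3, 7]
r2 m[φ4→snow] = [5, 5]
r2 m[wet→φ0] = [10, 6]
r2 m[wet→φ1] = [17, 5]
r2 m[fog→φ2] = [7, 10]
r2 m[fog→φ3] = [11, 5]
r2 m[cld→φ4] = [1, 1]
r2 m[wind→φ3] = [1, 1]
r2 m[snow→φ0] = [50, 30]
r2 m[snow→φ2] = [45, 65]
r2 m[snow→φ4] = [90, 78]
r2 m[sun→φ1] = [1, 1]
r3 m[φ0→wet] = [670, 170]
r3 m[φ0→snow] = [86, 114]
r3 m[φ1→wet] = [10, 6]
r3 m[φ1→sun] = [61, 139]
r3 m[φ2→fog] = [595, 245]
r3 m[φ2→snow] = [82, 45]
r3 m[φ3→fog] = [7, 10]
r3 m[φ3→wind] = [111, 16]
r3 m[φ4→cld] = [246, 594]
r3 m[φ4→snow] = [5, 5]
r3 m[wet→φ0] = [10, 6]
r3 m[wet→φ1] = [17, 5]
r3 m[fog→φ2] = [7, 10]
r3 m[fog→φ3] = [11, 5]
r3 m[cld→φ4] = [1, 1]
r3 m[wind→φ3] = [1, 1]
r3 m[snow→φ0] = [50, 30]
r3 m[snow→φ2] = [45, 65]
r3 m[snow→φ4] = [90, 78]
r3 m[sun→φ1] = [1, 1]
r4 m[φ0→wet] = [670, 170]
r4 m[φ0→snow] = [86, 114]
r4 m[φ1→wet] = [10, 6]
r4 m[φ1→sun] = [61, 139]
r4 m[φ2→fog] = [595, 245]
r4 m[φ2→snow] = [82, 45]
r4 m[φ3→fog] = [7, 10]
r4 m[φ3→wind] = [111, 16]
r4 m[φ4→cld] = [246, 594]
r4 m[φ4→snow] = [5, 5]
r4 m[wet→φ0] = [10, 6]
r4 m[wet→φ1] = [670, 170]
r4 m[fog→φ2] = [7, 10]
r4 m[fog→φ3] = [595, 245]
r4 m[cld→φ4] = [1, 1]
r4 m[wind→φ3] = [1, 1]
r4 m[snow→φ0] = [410, 225]
r4 m[snow→φ2] = [430, 570]
r4 m[snow→φ4] = [7052, 5130]
r4 m[sun→φ1] = [1, 1]
r5 m[φ0→wet] = [5305, 1310]
r5 m[φ0→snow] = [86, 114]
r5 m[φ1→wet] = [10, 6]
r5 m[φ1→sun] = [2350, 5370]
r5 m[φ2→fog] = [5430, 2290]
r5 m[φ2→snow] = [82, 45]
r5 m[φ3→fog] = [7, 10]
r5 m[φ3→wind] = [5775, 840]
r5 m[φ4→cld] = [17312, 43598]
r5 m[φ4→snow] = [5, 5]
r5 m[wet→φ0] = [10, 6]
r5 m[wet→φ1] = [670, 170]
r5 m[fog→φ2] = [7, 10]
r5 m[fog→φ3] = [595, 245]
r5 m[cld→φ4] = [1, 1]
r5 m[wind→φ3] = [1, 1]
r5 m[snow→φ0] = [410, 225]
r5 m[snow→φ2] = [430, 570]
r5 m[snow→φ4] = [7052, 5130]
r5 m[sun→φ1] = [1, 1]
r6 m[φ0→wet] = [5305, 1310]
r6 m[φ0→snow] = [86, 114]
r6 m[φ1→wet] = [10, 6]
r6 m[φ1→sun] = [2350, 5370]
r6 m[φ2→fog] = [5430, 2290]
r6 m[φ2→snow] = [82, 45]
r6 m[φ3→fog] = [7, 10]
r6 m[φ3→wind] = [5775, 840]
r6 m[φ4→cld] = [17312, 43598]
r6 m[φ4→snow] = [5, 5]
r6 m[wet→φ0] = [10, 6]
r6 m[wet→φ1] = [5305, 1310]
r6 m[fog→φ2] = [7, 10]
r6 m[fog→φ3] = [5430, 2290]
r6 m[cld→φ4] = [1, 1]
r6 m[wind→φ3] = [1, 1]
r6 m[snow→φ0] = [410, 225]
r6 m[snow→φ2] = [430, 570]
r6 m[snow→φ4] = [7052, 5130]
r6 m[sun→φ1] = [1, 1]
r7 m[φ0→wet] = [5305, 1310]
r7 m[φ0→snow] = [86, 114]
r7 m[φ1→wet] = [10, 6]
r7 m[φ1→sun] = [18535, 42375]
r7 m[φ2→fog] = [5430, 2290]
r7 m[φ2→snow] = [82, 45]
r7 m[φ3→fog] = [7, 10]
r7 m[φ3→wind] = [53190, 7720]
r7 m[φ4→cld] = [17312, 43598]
r7 m[φ4→snow] = [5, 5]
r7 m[wet→φ0] = [10, 6]
r7 m[wet→φ1] = [5305, 1310]
r7 m[fog→φ2] = [7, 10]
r7 m[fog→φ3] = [5430, 2290]
r7 m[cld→φ4] = [1, 1]
r7 m[wind→φ3] = [1, 1]
r7 m[snow→φ0] = [410, 225]
r7 m[snow→φ2] = [430, 570]
r7 m[snow→φ4] = [7052, 5130]
r7 m[sun→φ1] = [1, 1]
r8 m[φ0→wet] = [5305, 1310]
r8 m[φ0→snow] = [86, 114]
r8 m[φ1→wet] = [10, 6]
r8 m[φ1→sun] = [18535, 42375]
r8 m[φ2→fog] = [5430, 2290]
r8 m[φ2→snow] = [82, 45]
r8 m[φ3→fog] = [7, 10]
r8 m[φ3→wind] = [53190, 7720]
r8 m[φ4→cld] = [17312, 43598]
r8 m[φ4→snow] = [5, 5]
r8 m[wet→φ0] = [10, 6]
r8 m[wet→φ1] = [5305, 1310]
r8 m[fog→φ2] = [7, 10]
r8 m[fog→φ3] = [5430, 2290]
r8 m[cld→φ4] = [1, 1]
r8 m[wind→φ3] = [1, 1]
r8 m[snow→φ0] = [410, 225]
r8 m[snow→φ2] = [430, 570]
r8 m[snow→φ4] = [7052, 5130]
r8 m[sun→φ1] = [1, 1]
fixed point reached at round 8
b[cld] = ⊗ incoming = [17312, 43598]

b[cld] = [17312, 43598]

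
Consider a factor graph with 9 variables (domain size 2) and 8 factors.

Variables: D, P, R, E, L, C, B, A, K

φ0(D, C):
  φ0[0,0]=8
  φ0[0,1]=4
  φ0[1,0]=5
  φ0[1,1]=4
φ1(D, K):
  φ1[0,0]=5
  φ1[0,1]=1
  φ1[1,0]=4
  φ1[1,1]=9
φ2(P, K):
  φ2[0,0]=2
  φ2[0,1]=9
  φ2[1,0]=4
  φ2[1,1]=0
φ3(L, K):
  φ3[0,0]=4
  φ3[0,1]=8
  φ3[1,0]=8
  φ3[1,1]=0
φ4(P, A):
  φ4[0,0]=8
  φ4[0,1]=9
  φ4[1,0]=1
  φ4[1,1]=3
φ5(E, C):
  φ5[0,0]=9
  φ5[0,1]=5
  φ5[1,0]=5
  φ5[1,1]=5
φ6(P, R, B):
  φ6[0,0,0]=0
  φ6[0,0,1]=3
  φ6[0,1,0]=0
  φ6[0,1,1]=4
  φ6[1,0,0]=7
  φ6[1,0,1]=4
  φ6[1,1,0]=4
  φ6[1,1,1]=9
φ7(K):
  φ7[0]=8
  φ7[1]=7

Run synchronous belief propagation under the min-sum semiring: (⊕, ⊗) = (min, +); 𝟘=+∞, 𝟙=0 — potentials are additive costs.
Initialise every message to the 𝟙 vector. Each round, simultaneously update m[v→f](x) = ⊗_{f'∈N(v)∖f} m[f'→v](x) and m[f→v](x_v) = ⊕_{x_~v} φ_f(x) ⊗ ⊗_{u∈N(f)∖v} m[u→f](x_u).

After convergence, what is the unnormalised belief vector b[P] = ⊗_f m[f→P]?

init: all messages = 𝟙 over 2 values
r1 m[φ0→D] = [4, 4]
r1 m[φ0→C] = [5, 4]
r1 m[φ1→D] = [1, 4]
r1 m[φ1→K] = [4, 1]
r1 m[φ2→P] = [2, 0]
r1 m[φ2→K] = [2, 0]
r1 m[φ3→L] = [4, 0]
r1 m[φ3→K] = [4, 0]
r1 m[φ4→P] = [8, 1]
r1 m[φ4→A] = [1, 3]
r1 m[φ5→E] = [5, 5]
r1 m[φ5→C] = [5, 5]
r1 m[φ6→P] = [0, 4]
r1 m[φ6→R] = [0, 0]
r1 m[φ6→B] = [0, 3]
r1 m[φ7→K] = [8, 7]
r1 m[D→φ0] = [0, 0]
r1 m[D→φ1] = [0, 0]
r1 m[P→φ2] = [0, 0]
r1 m[P→φ4] = [0, 0]
r1 m[P→φ6] = [0, 0]
r1 m[R→φ6] = [0, 0]
r1 m[E→φ5] = [0, 0]
r1 m[L→φ3] = [0, 0]
r1 m[C→φ0] = [0, 0]
r1 m[C→φ5] = [0, 0]
r1 m[B→φ6] = [0, 0]
r1 m[A→φ4] = [0, 0]
r1 m[K→φ1] = [0, 0]
r1 m[K→φ2] = [0, 0]
r1 m[K→φ3] = [0, 0]
r1 m[K→φ7] = [0, 0]
r2 m[φ0→D] = [4, 4]
r2 m[φ0→C] = [5, 4]
r2 m[φ1→D] = [1, 4]
r2 m[φ1→K] = [4, 1]
r2 m[φ2→P] = [2, 0]
r2 m[φ2→K] = [2, 0]
r2 m[φ3→L] = [4, 0]
r2 m[φ3→K] = [4, 0]
r2 m[φ4→P] = [8, 1]
r2 m[φ4→A] = [1, 3]
r2 m[φ5→E] = [5, 5]
r2 m[φ5→C] = [5, 5]
r2 m[φ6→P] = [0, 4]
r2 m[φ6→R] = [0, 0]
r2 m[φ6→B] = [0, 3]
r2 m[φ7→K] = [8, 7]
r2 m[D→φ0] = [1, 4]
r2 m[D→φ1] = [4, 4]
r2 m[P→φ2] = [8, 5]
r2 m[P→φ4] = [2, 4]
r2 m[P→φ6] = [10, 1]
r2 m[R→φ6] = [0, 0]
r2 m[E→φ5] = [0, 0]
r2 m[L→φ3] = [0, 0]
r2 m[C→φ0] = [5, 5]
r2 m[C→φ5] = [5, 4]
r2 m[B→φ6] = [0, 0]
r2 m[A→φ4] = [0, 0]
r2 m[K→φ1] = [14, 7]
r2 m[K→φ2] = [16, 8]
r2 m[K→φ3] = [14, 8]
r2 m[K→φ7] = [10, 1]
r3 m[φ0→D] = [9, 9]
r3 m[φ0→C] = [9, 5]
r3 m[φ1→D] = [8, 16]
r3 m[φ1→K] = [8, 5]
r3 m[φ2→P] = [17, 8]
r3 m[φ2→K] = [9, 5]
r3 m[φ3→L] = [16, 8]
r3 m[φ3→K] = [4, 0]
r3 m[φ4→P] = [8, 1]
r3 m[φ4→A] = [5, 7]
r3 m[φ5→E] = [9, 9]
r3 m[φ5→C] = [5, 5]
r3 m[φ6→P] = [0, 4]
r3 m[φ6→R] = [5, 5]
r3 m[φ6→B] = [5, 5]
r3 m[φ7→K] = [8, 7]
r3 m[D→φ0] = [1, 4]
r3 m[D→φ1] = [4, 4]
r3 m[P→φ2] = [8, 5]
r3 m[P→φ4] = [2, 4]
r3 m[P→φ6] = [10, 1]
r3 m[R→φ6] = [0, 0]
r3 m[E→φ5] = [0, 0]
r3 m[L→φ3] = [0, 0]
r3 m[C→φ0] = [5, 5]
r3 m[C→φ5] = [5, 4]
r3 m[B→φ6] = [0, 0]
r3 m[A→φ4] = [0, 0]
r3 m[K→φ1] = [14, 7]
r3 m[K→φ2] = [16, 8]
r3 m[K→φ3] = [14, 8]
r3 m[K→φ7] = [10, 1]
r4 m[φ0→D] = [9, 9]
r4 m[φ0→C] = [9, 5]
r4 m[φ1→D] = [8, 16]
r4 m[φ1→K] = [8, 5]
r4 m[φ2→P] = [17, 8]
r4 m[φ2→K] = [9, 5]
r4 m[φ3→L] = [16, 8]
r4 m[φ3→K] = [4, 0]
r4 m[φ4→P] = [8, 1]
r4 m[φ4→A] = [5, 7]
r4 m[φ5→E] = [9, 9]
r4 m[φ5→C] = [5, 5]
r4 m[φ6→P] = [0, 4]
r4 m[φ6→R] = [5, 5]
r4 m[φ6→B] = [5, 5]
r4 m[φ7→K] = [8, 7]
r4 m[D→φ0] = [8, 16]
r4 m[D→φ1] = [9, 9]
r4 m[P→φ2] = [8, 5]
r4 m[P→φ4] = [17, 12]
r4 m[P→φ6] = [25, 9]
r4 m[R→φ6] = [0, 0]
r4 m[E→φ5] = [0, 0]
r4 m[L→φ3] = [0, 0]
r4 m[C→φ0] = [5, 5]
r4 m[C→φ5] = [9, 5]
r4 m[B→φ6] = [0, 0]
r4 m[A→φ4] = [0, 0]
r4 m[K→φ1] = [21, 12]
r4 m[K→φ2] = [20, 12]
r4 m[K→φ3] = [25, 17]
r4 m[K→φ7] = [21, 10]
r5 m[φ0→D] = [9, 9]
r5 m[φ0→C] = [16, 12]
r5 m[φ1→D] = [13, 21]
r5 m[φ1→K] = [13, 10]
r5 m[φ2→P] = [21, 12]
r5 m[φ2→K] = [9, 5]
r5 m[φ3→L] = [25, 17]
r5 m[φ3→K] = [4, 0]
r5 m[φ4→P] = [8, 1]
r5 m[φ4→A] = [13, 15]
r5 m[φ5→E] = [10, 10]
r5 m[φ5→C] = [5, 5]
r5 m[φ6→P] = [0, 4]
r5 m[φ6→R] = [13, 13]
r5 m[φ6→B] = [13, 13]
r5 m[φ7→K] = [8, 7]
r5 m[D→φ0] = [8, 16]
r5 m[D→φ1] = [9, 9]
r5 m[P→φ2] = [8, 5]
r5 m[P→φ4] = [17, 12]
r5 m[P→φ6] = [25, 9]
r5 m[R→φ6] = [0, 0]
r5 m[E→φ5] = [0, 0]
r5 m[L→φ3] = [0, 0]
r5 m[C→φ0] = [5, 5]
r5 m[C→φ5] = [9, 5]
r5 m[B→φ6] = [0, 0]
r5 m[A→φ4] = [0, 0]
r5 m[K→φ1] = [21, 12]
r5 m[K→φ2] = [20, 12]
r5 m[K→φ3] = [25, 17]
r5 m[K→φ7] = [21, 10]
r6 m[φ0→D] = [9, 9]
r6 m[φ0→C] = [16, 12]
r6 m[φ1→D] = [13, 21]
r6 m[φ1→K] = [13, 10]
r6 m[φ2→P] = [21, 12]
r6 m[φ2→K] = [9, 5]
r6 m[φ3→L] = [25, 17]
r6 m[φ3→K] = [4, 0]
r6 m[φ4→P] = [8, 1]
r6 m[φ4→A] = [13, 15]
r6 m[φ5→E] = [10, 10]
r6 m[φ5→C] = [5, 5]
r6 m[φ6→P] = [0, 4]
r6 m[φ6→R] = [13, 13]
r6 m[φ6→B] = [13, 13]
r6 m[φ7→K] = [8, 7]
r6 m[D→φ0] = [13, 21]
r6 m[D→φ1] = [9, 9]
r6 m[P→φ2] = [8, 5]
r6 m[P→φ4] = [21, 16]
r6 m[P→φ6] = [29, 13]
r6 m[R→φ6] = [0, 0]
r6 m[E→φ5] = [0, 0]
r6 m[L→φ3] = [0, 0]
r6 m[C→φ0] = [5, 5]
r6 m[C→φ5] = [16, 12]
r6 m[B→φ6] = [0, 0]
r6 m[A→φ4] = [0, 0]
r6 m[K→φ1] = [21, 12]
r6 m[K→φ2] = [25, 17]
r6 m[K→φ3] = [30, 22]
r6 m[K→φ7] = [26, 15]
r7 m[φ0→D] = [9, 9]
r7 m[φ0→C] = [21, 17]
r7 m[φ1→D] = [13, 21]
r7 m[φ1→K] = [13, 10]
r7 m[φ2→P] = [26, 17]
r7 m[φ2→K] = [9, 5]
r7 m[φ3→L] = [30, 22]
r7 m[φ3→K] = [4, 0]
r7 m[φ4→P] = [8, 1]
r7 m[φ4→A] = [17, 19]
r7 m[φ5→E] = [17, 17]
r7 m[φ5→C] = [5, 5]
r7 m[φ6→P] = [0, 4]
r7 m[φ6→R] = [17, 17]
r7 m[φ6→B] = [17, 17]
r7 m[φ7→K] = [8, 7]
r7 m[D→φ0] = [13, 21]
r7 m[D→φ1] = [9, 9]
r7 m[P→φ2] = [8, 5]
r7 m[P→φ4] = [21, 16]
r7 m[P→φ6] = [29, 13]
r7 m[R→φ6] = [0, 0]
r7 m[E→φ5] = [0, 0]
r7 m[L→φ3] = [0, 0]
r7 m[C→φ0] = [5, 5]
r7 m[C→φ5] = [16, 12]
r7 m[B→φ6] = [0, 0]
r7 m[A→φ4] = [0, 0]
r7 m[K→φ1] = [21, 12]
r7 m[K→φ2] = [25, 17]
r7 m[K→φ3] = [30, 22]
r7 m[K→φ7] = [26, 15]
r8 m[φ0→D] = [9, 9]
r8 m[φ0→C] = [21, 17]
r8 m[φ1→D] = [13, 21]
r8 m[φ1→K] = [13, 10]
r8 m[φ2→P] = [26, 17]
r8 m[φ2→K] = [9, 5]
r8 m[φ3→L] = [30, 22]
r8 m[φ3→K] = [4, 0]
r8 m[φ4→P] = [8, 1]
r8 m[φ4→A] = [17, 19]
r8 m[φ5→E] = [17, 17]
r8 m[φ5→C] = [5, 5]
r8 m[φ6→P] = [0, 4]
r8 m[φ6→R] = [17, 17]
r8 m[φ6→B] = [17, 17]
r8 m[φ7→K] = [8, 7]
r8 m[D→φ0] = [13, 21]
r8 m[D→φ1] = [9, 9]
r8 m[P→φ2] = [8, 5]
r8 m[P→φ4] = [26, 21]
r8 m[P→φ6] = [34, 18]
r8 m[R→φ6] = [0, 0]
r8 m[E→φ5] = [0, 0]
r8 m[L→φ3] = [0, 0]
r8 m[C→φ0] = [5, 5]
r8 m[C→φ5] = [21, 17]
r8 m[B→φ6] = [0, 0]
r8 m[A→φ4] = [0, 0]
r8 m[K→φ1] = [21, 12]
r8 m[K→φ2] = [25, 17]
r8 m[K→φ3] = [30, 22]
r8 m[K→φ7] = [26, 15]
r9 m[φ0→D] = [9, 9]
r9 m[φ0→C] = [21, 17]
r9 m[φ1→D] = [13, 21]
r9 m[φ1→K] = [13, 10]
r9 m[φ2→P] = [26, 17]
r9 m[φ2→K] = [9, 5]
r9 m[φ3→L] = [30, 22]
r9 m[φ3→K] = [4, 0]
r9 m[φ4→P] = [8, 1]
r9 m[φ4→A] = [22, 24]
r9 m[φ5→E] = [22, 22]
r9 m[φ5→C] = [5, 5]
r9 m[φ6→P] = [0, 4]
r9 m[φ6→R] = [22, 22]
r9 m[φ6→B] = [22, 22]
r9 m[φ7→K] = [8, 7]
r9 m[D→φ0] = [13, 21]
r9 m[D→φ1] = [9, 9]
r9 m[P→φ2] = [8, 5]
r9 m[P→φ4] = [26, 21]
r9 m[P→φ6] = [34, 18]
r9 m[R→φ6] = [0, 0]
r9 m[E→φ5] = [0, 0]
r9 m[L→φ3] = [0, 0]
r9 m[C→φ0] = [5, 5]
r9 m[C→φ5] = [21, 17]
r9 m[B→φ6] = [0, 0]
r9 m[A→φ4] = [0, 0]
r9 m[K→φ1] = [21, 12]
r9 m[K→φ2] = [25, 17]
r9 m[K→φ3] = [30, 22]
r9 m[K→φ7] = [26, 15]
r10 m[φ0→D] = [9, 9]
r10 m[φ0→C] = [21, 17]
r10 m[φ1→D] = [13, 21]
r10 m[φ1→K] = [13, 10]
r10 m[φ2→P] = [26, 17]
r10 m[φ2→K] = [9, 5]
r10 m[φ3→L] = [30, 22]
r10 m[φ3→K] = [4, 0]
r10 m[φ4→P] = [8, 1]
r10 m[φ4→A] = [22, 24]
r10 m[φ5→E] = [22, 22]
r10 m[φ5→C] = [5, 5]
r10 m[φ6→P] = [0, 4]
r10 m[φ6→R] = [22, 22]
r10 m[φ6→B] = [22, 22]
r10 m[φ7→K] = [8, 7]
r10 m[D→φ0] = [13, 21]
r10 m[D→φ1] = [9, 9]
r10 m[P→φ2] = [8, 5]
r10 m[P→φ4] = [26, 21]
r10 m[P→φ6] = [34, 18]
r10 m[R→φ6] = [0, 0]
r10 m[E→φ5] = [0, 0]
r10 m[L→φ3] = [0, 0]
r10 m[C→φ0] = [5, 5]
r10 m[C→φ5] = [21, 17]
r10 m[B→φ6] = [0, 0]
r10 m[A→φ4] = [0, 0]
r10 m[K→φ1] = [21, 12]
r10 m[K→φ2] = [25, 17]
r10 m[K→φ3] = [30, 22]
r10 m[K→φ7] = [26, 15]
fixed point reached at round 10
b[P] = ⊗ incoming = [34, 22]

b[P] = [34, 22]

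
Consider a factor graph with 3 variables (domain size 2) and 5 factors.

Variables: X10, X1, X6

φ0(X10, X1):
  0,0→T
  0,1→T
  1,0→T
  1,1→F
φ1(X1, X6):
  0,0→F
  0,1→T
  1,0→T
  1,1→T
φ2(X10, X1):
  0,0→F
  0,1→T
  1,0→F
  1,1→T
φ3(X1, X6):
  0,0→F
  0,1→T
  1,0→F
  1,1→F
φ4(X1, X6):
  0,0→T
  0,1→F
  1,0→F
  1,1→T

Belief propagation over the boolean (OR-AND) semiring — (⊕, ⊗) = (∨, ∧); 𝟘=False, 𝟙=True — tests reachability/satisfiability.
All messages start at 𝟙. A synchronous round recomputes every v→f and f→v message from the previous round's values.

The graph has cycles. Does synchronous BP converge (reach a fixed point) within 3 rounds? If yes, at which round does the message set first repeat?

NOT CONVERGED within 3 rounds

init: all messages = 𝟙 over 2 values
r1 m[φ0→X10] = [T, T]
r1 m[φ0→X1] = [T, T]
r1 m[φ1→X1] = [T, T]
r1 m[φ1→X6] = [T, T]
r1 m[φ2→X10] = [T, T]
r1 m[φ2→X1] = [F, T]
r1 m[φ3→X1] = [T, F]
r1 m[φ3→X6] = [F, T]
r1 m[φ4→X1] = [T, T]
r1 m[φ4→X6] = [T, T]
r1 m[X10→φ0] = [T, T]
r1 m[X10→φ2] = [T, T]
r1 m[X1→φ0] = [T, T]
r1 m[X1→φ1] = [T, T]
r1 m[X1→φ2] = [T, T]
r1 m[X1→φ3] = [T, T]
r1 m[X1→φ4] = [T, T]
r1 m[X6→φ1] = [T, T]
r1 m[X6→φ3] = [T, T]
r1 m[X6→φ4] = [T, T]
r2 m[φ0→X10] = [T, T]
r2 m[φ0→X1] = [T, T]
r2 m[φ1→X1] = [T, T]
r2 m[φ1→X6] = [T, T]
r2 m[φ2→X10] = [T, T]
r2 m[φ2→X1] = [F, T]
r2 m[φ3→X1] = [T, F]
r2 m[φ3→X6] = [F, T]
r2 m[φ4→X1] = [T, T]
r2 m[φ4→X6] = [T, T]
r2 m[X10→φ0] = [T, T]
r2 m[X10→φ2] = [T, T]
r2 m[X1→φ0] = [F, F]
r2 m[X1→φ1] = [F, F]
r2 m[X1→φ2] = [T, F]
r2 m[X1→φ3] = [F, T]
r2 m[X1→φ4] = [F, F]
r2 m[X6→φ1] = [F, T]
r2 m[X6→φ3] = [T, T]
r2 m[X6→φ4] = [F, T]
r3 m[φ0→X10] = [F, F]
r3 m[φ0→X1] = [T, T]
r3 m[φ1→X1] = [T, T]
r3 m[φ1→X6] = [F, F]
r3 m[φ2→X10] = [F, F]
r3 m[φ2→X1] = [F, T]
r3 m[φ3→X1] = [T, F]
r3 m[φ3→X6] = [F, F]
r3 m[φ4→X1] = [F, T]
r3 m[φ4→X6] = [F, F]
r3 m[X10→φ0] = [T, T]
r3 m[X10→φ2] = [T, T]
r3 m[X1→φ0] = [F, F]
r3 m[X1→φ1] = [F, F]
r3 m[X1→φ2] = [T, F]
r3 m[X1→φ3] = [F, T]
r3 m[X1→φ4] = [F, F]
r3 m[X6→φ1] = [F, T]
r3 m[X6→φ3] = [T, T]
r3 m[X6→φ4] = [F, T]
no fixed point within 3 rounds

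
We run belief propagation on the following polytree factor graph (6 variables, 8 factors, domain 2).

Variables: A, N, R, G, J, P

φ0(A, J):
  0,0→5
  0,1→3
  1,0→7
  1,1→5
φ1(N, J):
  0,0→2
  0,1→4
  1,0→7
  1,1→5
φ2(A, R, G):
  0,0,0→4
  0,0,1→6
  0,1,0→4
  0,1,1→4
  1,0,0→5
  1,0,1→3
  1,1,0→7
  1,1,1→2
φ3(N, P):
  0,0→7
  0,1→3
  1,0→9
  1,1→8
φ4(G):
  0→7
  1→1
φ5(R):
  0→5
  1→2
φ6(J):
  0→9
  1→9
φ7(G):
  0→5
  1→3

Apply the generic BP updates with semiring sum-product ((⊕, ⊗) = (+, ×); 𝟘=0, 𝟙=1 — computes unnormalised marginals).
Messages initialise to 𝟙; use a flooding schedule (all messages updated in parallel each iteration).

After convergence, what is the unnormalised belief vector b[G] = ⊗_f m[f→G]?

b[G] = [29068830, 1917594]

init: all messages = 𝟙 over 2 values
r1 m[φ0→A] = [8, 12]
r1 m[φ0→J] = [12, 8]
r1 m[φ1→N] = [6, 12]
r1 m[φ1→J] = [9, 9]
r1 m[φ2→A] = [18, 17]
r1 m[φ2→R] = [18, 17]
r1 m[φ2→G] = [20, 15]
r1 m[φ3→N] = [10, 17]
r1 m[φ3→P] = [16, 11]
r1 m[φ4→G] = [7, 1]
r1 m[φ5→R] = [5, 2]
r1 m[φ6→J] = [9, 9]
r1 m[φ7→G] = [5, 3]
r1 m[A→φ0] = [1, 1]
r1 m[A→φ2] = [1, 1]
r1 m[N→φ1] = [1, 1]
r1 m[N→φ3] = [1, 1]
r1 m[R→φ2] = [1, 1]
r1 m[R→φ5] = [1, 1]
r1 m[G→φ2] = [1, 1]
r1 m[G→φ4] = [1, 1]
r1 m[G→φ7] = [1, 1]
r1 m[J→φ0] = [1, 1]
r1 m[J→φ1] = [1, 1]
r1 m[J→φ6] = [1, 1]
r1 m[P→φ3] = [1, 1]
r2 m[φ0→A] = [8, 12]
r2 m[φ0→J] = [12, 8]
r2 m[φ1→N] = [6, 12]
r2 m[φ1→J] = [9, 9]
r2 m[φ2→A] = [18, 17]
r2 m[φ2→R] = [18, 17]
r2 m[φ2→G] = [20, 15]
r2 m[φ3→N] = [10, 17]
r2 m[φ3→P] = [16, 11]
r2 m[φ4→G] = [7, 1]
r2 m[φ5→R] = [5, 2]
r2 m[φ6→J] = [9, 9]
r2 m[φ7→G] = [5, 3]
r2 m[A→φ0] = [18, 17]
r2 m[A→φ2] = [8, 12]
r2 m[N→φ1] = [10, 17]
r2 m[N→φ3] = [6, 12]
r2 m[R→φ2] = [5, 2]
r2 m[R→φ5] = [18, 17]
r2 m[G→φ2] = [35, 3]
r2 m[G→φ4] = [100, 45]
r2 m[G→φ7] = [140, 15]
r2 m[J→φ0] = [81, 81]
r2 m[J→φ1] = [108, 72]
r2 m[J→φ6] = [108, 72]
r2 m[P→φ3] = [1, 1]
r3 m[φ0→A] = [648, 972]
r3 m[φ0→J] = [209, 139]
r3 m[φ1→N] = [504, 1116]
r3 m[φ1→J] = [139, 125]
r3 m[φ2→A] = [1094, 1422]
r3 m[φ2→R] = [3472, 4228]
r3 m[φ2→G] = [692, 532]
r3 m[φ3→N] = [10, 17]
r3 m[φ3→P] = [150, 114]
r3 m[φ4→G] = [7, 1]
r3 m[φ5→R] = [5, 2]
r3 m[φ6→J] = [9, 9]
r3 m[φ7→G] = [5, 3]
r3 m[A→φ0] = [18, 17]
r3 m[A→φ2] = [8, 12]
r3 m[N→φ1] = [10, 17]
r3 m[N→φ3] = [6, 12]
r3 m[R→φ2] = [5, 2]
r3 m[R→φ5] = [18, 17]
r3 m[G→φ2] = [35, 3]
r3 m[G→φ4] = [100, 45]
r3 m[G→φ7] = [140, 15]
r3 m[J→φ0] = [81, 81]
r3 m[J→φ1] = [108, 72]
r3 m[J→φ6] = [108, 72]
r3 m[P→φ3] = [1, 1]
r4 m[φ0→A] = [648, 972]
r4 m[φ0→J] = [209, 139]
r4 m[φ1→N] = [504, 1116]
r4 m[φ1→J] = [139, 125]
r4 m[φ2→A] = [1094, 1422]
r4 m[φ2→R] = [3472, 4228]
r4 m[φ2→G] = [692, 532]
r4 m[φ3→N] = [10, 17]
r4 m[φ3→P] = [150, 114]
r4 m[φ4→G] = [7, 1]
r4 m[φ5→R] = [5, 2]
r4 m[φ6→J] = [9, 9]
r4 m[φ7→G] = [5, 3]
r4 m[A→φ0] = [1094, 1422]
r4 m[A→φ2] = [648, 972]
r4 m[N→φ1] = [10, 17]
r4 m[N→φ3] = [504, 1116]
r4 m[R→φ2] = [5, 2]
r4 m[R→φ5] = [3472, 4228]
r4 m[G→φ2] = [35, 3]
r4 m[G→φ4] = [3460, 1596]
r4 m[G→φ7] = [4844, 532]
r4 m[J→φ0] = [1251, 1125]
r4 m[J→φ1] = [1881, 1251]
r4 m[J→φ6] = [29051, 17375]
r4 m[P→φ3] = [1, 1]
r5 m[φ0→A] = [9630, 14382]
r5 m[φ0→J] = [15424, 10392]
r5 m[φ1→N] = [8766, 19422]
r5 m[φ1→J] = [139, 125]
r5 m[φ2→A] = [1094, 1422]
r5 m[φ2→R] = [281232, 342468]
r5 m[φ2→G] = [56052, 43092]
r5 m[φ3→N] = [10, 17]
r5 m[φ3→P] = [13572, 10440]
r5 m[φ4→G] = [7, 1]
r5 m[φ5→R] = [5, 2]
r5 m[φ6→J] = [9, 9]
r5 m[φ7→G] = [5, 3]
r5 m[A→φ0] = [1094, 1422]
r5 m[A→φ2] = [648, 972]
r5 m[N→φ1] = [10, 17]
r5 m[N→φ3] = [504, 1116]
r5 m[R→φ2] = [5, 2]
r5 m[R→φ5] = [3472, 4228]
r5 m[G→φ2] = [35, 3]
r5 m[G→φ4] = [3460, 1596]
r5 m[G→φ7] = [4844, 532]
r5 m[J→φ0] = [1251, 1125]
r5 m[J→φ1] = [1881, 1251]
r5 m[J→φ6] = [29051, 17375]
r5 m[P→φ3] = [1, 1]
r6 m[φ0→A] = [9630, 14382]
r6 m[φ0→J] = [15424, 10392]
r6 m[φ1→N] = [8766, 19422]
r6 m[φ1→J] = [139, 125]
r6 m[φ2→A] = [1094, 1422]
r6 m[φ2→R] = [281232, 342468]
r6 m[φ2→G] = [56052, 43092]
r6 m[φ3→N] = [10, 17]
r6 m[φ3→P] = [13572, 10440]
r6 m[φ4→G] = [7, 1]
r6 m[φ5→R] = [5, 2]
r6 m[φ6→J] = [9, 9]
r6 m[φ7→G] = [5, 3]
r6 m[A→φ0] = [1094, 1422]
r6 m[A→φ2] = [9630, 14382]
r6 m[N→φ1] = [10, 17]
r6 m[N→φ3] = [8766, 19422]
r6 m[R→φ2] = [5, 2]
r6 m[R→φ5] = [281232, 342468]
r6 m[G→φ2] = [35, 3]
r6 m[G→φ4] = [280260, 129276]
r6 m[G→φ7] = [392364, 43092]
r6 m[J→φ0] = [1251, 1125]
r6 m[J→φ1] = [138816, 93528]
r6 m[J→φ6] = [2143936, 1299000]
r6 m[P→φ3] = [1, 1]
r7 m[φ0→A] = [9630, 14382]
r7 m[φ0→J] = [15424, 10392]
r7 m[φ1→N] = [651744, 1439352]
r7 m[φ1→J] = [139, 125]
r7 m[φ2→A] = [1094, 1422]
r7 m[φ2→R] = [4167828, 5073642]
r7 m[φ2→G] = [830538, 639198]
r7 m[φ3→N] = [10, 17]
r7 m[φ3→P] = [236160, 181674]
r7 m[φ4→G] = [7, 1]
r7 m[φ5→R] = [5, 2]
r7 m[φ6→J] = [9, 9]
r7 m[φ7→G] = [5, 3]
r7 m[A→φ0] = [1094, 1422]
r7 m[A→φ2] = [9630, 14382]
r7 m[N→φ1] = [10, 17]
r7 m[N→φ3] = [8766, 19422]
r7 m[R→φ2] = [5, 2]
r7 m[R→φ5] = [281232, 342468]
r7 m[G→φ2] = [35, 3]
r7 m[G→φ4] = [280260, 129276]
r7 m[G→φ7] = [392364, 43092]
r7 m[J→φ0] = [1251, 1125]
r7 m[J→φ1] = [138816, 93528]
r7 m[J→φ6] = [2143936, 1299000]
r7 m[P→φ3] = [1, 1]
r8 m[φ0→A] = [9630, 14382]
r8 m[φ0→J] = [15424, 10392]
r8 m[φ1→N] = [651744, 1439352]
r8 m[φ1→J] = [139, 125]
r8 m[φ2→A] = [1094, 1422]
r8 m[φ2→R] = [4167828, 5073642]
r8 m[φ2→G] = [830538, 639198]
r8 m[φ3→N] = [10, 17]
r8 m[φ3→P] = [236160, 181674]
r8 m[φ4→G] = [7, 1]
r8 m[φ5→R] = [5, 2]
r8 m[φ6→J] = [9, 9]
r8 m[φ7→G] = [5, 3]
r8 m[A→φ0] = [1094, 1422]
r8 m[A→φ2] = [9630, 14382]
r8 m[N→φ1] = [10, 17]
r8 m[N→φ3] = [651744, 1439352]
r8 m[R→φ2] = [5, 2]
r8 m[R→φ5] = [4167828, 5073642]
r8 m[G→φ2] = [35, 3]
r8 m[G→φ4] = [4152690, 1917594]
r8 m[G→φ7] = [5813766, 639198]
r8 m[J→φ0] = [1251, 1125]
r8 m[J→φ1] = [138816, 93528]
r8 m[J→φ6] = [2143936, 1299000]
r8 m[P→φ3] = [1, 1]
r9 m[φ0→A] = [9630, 14382]
r9 m[φ0→J] = [15424, 10392]
r9 m[φ1→N] = [651744, 1439352]
r9 m[φ1→J] = [139, 125]
r9 m[φ2→A] = [1094, 1422]
r9 m[φ2→R] = [4167828, 5073642]
r9 m[φ2→G] = [830538, 639198]
r9 m[φ3→N] = [10, 17]
r9 m[φ3→P] = [17516376, 13470048]
r9 m[φ4→G] = [7, 1]
r9 m[φ5→R] = [5, 2]
r9 m[φ6→J] = [9, 9]
r9 m[φ7→G] = [5, 3]
r9 m[A→φ0] = [1094, 1422]
r9 m[A→φ2] = [9630, 14382]
r9 m[N→φ1] = [10, 17]
r9 m[N→φ3] = [651744, 1439352]
r9 m[R→φ2] = [5, 2]
r9 m[R→φ5] = [4167828, 5073642]
r9 m[G→φ2] = [35, 3]
r9 m[G→φ4] = [4152690, 1917594]
r9 m[G→φ7] = [5813766, 639198]
r9 m[J→φ0] = [1251, 1125]
r9 m[J→φ1] = [138816, 93528]
r9 m[J→φ6] = [2143936, 1299000]
r9 m[P→φ3] = [1, 1]
r10 m[φ0→A] = [9630, 14382]
r10 m[φ0→J] = [15424, 10392]
r10 m[φ1→N] = [651744, 1439352]
r10 m[φ1→J] = [139, 125]
r10 m[φ2→A] = [1094, 1422]
r10 m[φ2→R] = [4167828, 5073642]
r10 m[φ2→G] = [830538, 639198]
r10 m[φ3→N] = [10, 17]
r10 m[φ3→P] = [17516376, 13470048]
r10 m[φ4→G] = [7, 1]
r10 m[φ5→R] = [5, 2]
r10 m[φ6→J] = [9, 9]
r10 m[φ7→G] = [5, 3]
r10 m[A→φ0] = [1094, 1422]
r10 m[A→φ2] = [9630, 14382]
r10 m[N→φ1] = [10, 17]
r10 m[N→φ3] = [651744, 1439352]
r10 m[R→φ2] = [5, 2]
r10 m[R→φ5] = [4167828, 5073642]
r10 m[G→φ2] = [35, 3]
r10 m[G→φ4] = [4152690, 1917594]
r10 m[G→φ7] = [5813766, 639198]
r10 m[J→φ0] = [1251, 1125]
r10 m[J→φ1] = [138816, 93528]
r10 m[J→φ6] = [2143936, 1299000]
r10 m[P→φ3] = [1, 1]
fixed point reached at round 10
b[G] = ⊗ incoming = [29068830, 1917594]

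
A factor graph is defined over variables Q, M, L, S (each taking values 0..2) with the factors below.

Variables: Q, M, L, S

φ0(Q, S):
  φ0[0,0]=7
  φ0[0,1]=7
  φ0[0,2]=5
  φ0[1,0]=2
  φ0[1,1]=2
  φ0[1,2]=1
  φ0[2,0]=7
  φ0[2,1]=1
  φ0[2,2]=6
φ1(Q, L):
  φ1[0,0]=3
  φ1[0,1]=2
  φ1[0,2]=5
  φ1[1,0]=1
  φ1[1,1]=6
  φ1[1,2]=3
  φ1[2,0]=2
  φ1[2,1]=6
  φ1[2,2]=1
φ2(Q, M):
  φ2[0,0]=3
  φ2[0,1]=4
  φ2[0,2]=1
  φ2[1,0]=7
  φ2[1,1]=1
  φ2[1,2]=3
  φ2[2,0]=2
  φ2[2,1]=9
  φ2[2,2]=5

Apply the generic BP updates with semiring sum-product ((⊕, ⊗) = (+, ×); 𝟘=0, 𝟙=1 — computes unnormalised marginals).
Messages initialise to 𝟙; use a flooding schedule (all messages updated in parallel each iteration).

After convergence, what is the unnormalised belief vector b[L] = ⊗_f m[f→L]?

b[L] = [959, 1978, 1149]

init: all messages = 𝟙 over 3 values
r1 m[φ0→Q] = [19, 5, 14]
r1 m[φ0→S] = [16, 10, 12]
r1 m[φ1→Q] = [10, 10, 9]
r1 m[φ1→L] = [6, 14, 9]
r1 m[φ2→Q] = [8, 11, 16]
r1 m[φ2→M] = [12, 14, 9]
r1 m[Q→φ0] = [1, 1, 1]
r1 m[Q→φ1] = [1, 1, 1]
r1 m[Q→φ2] = [1, 1, 1]
r1 m[M→φ2] = [1, 1, 1]
r1 m[L→φ1] = [1, 1, 1]
r1 m[S→φ0] = [1, 1, 1]
r2 m[φ0→Q] = [19, 5, 14]
r2 m[φ0→S] = [16, 10, 12]
r2 m[φ1→Q] = [10, 10, 9]
r2 m[φ1→L] = [6, 14, 9]
r2 m[φ2→Q] = [8, 11, 16]
r2 m[φ2→M] = [12, 14, 9]
r2 m[Q→φ0] = [80, 110, 144]
r2 m[Q→φ1] = [152, 55, 224]
r2 m[Q→φ2] = [190, 50, 126]
r2 m[M→φ2] = [1, 1, 1]
r2 m[L→φ1] = [1, 1, 1]
r2 m[S→φ0] = [1, 1, 1]
r3 m[φ0→Q] = [19, 5, 14]
r3 m[φ0→S] = [1788, 924, 1374]
r3 m[φ1→Q] = [10, 10, 9]
r3 m[φ1→L] = [959, 1978, 1149]
r3 m[φ2→Q] = [8, 11, 16]
r3 m[φ2→M] = [1172, 1944, 970]
r3 m[Q→φ0] = [80, 110, 144]
r3 m[Q→φ1] = [152, 55, 224]
r3 m[Q→φ2] = [190, 50, 126]
r3 m[M→φ2] = [1, 1, 1]
r3 m[L→φ1] = [1, 1, 1]
r3 m[S→φ0] = [1, 1, 1]
r4 m[φ0→Q] = [19, 5, 14]
r4 m[φ0→S] = [1788, 924, 1374]
r4 m[φ1→Q] = [10, 10, 9]
r4 m[φ1→L] = [959, 1978, 1149]
r4 m[φ2→Q] = [8, 11, 16]
r4 m[φ2→M] = [1172, 1944, 970]
r4 m[Q→φ0] = [80, 110, 144]
r4 m[Q→φ1] = [152, 55, 224]
r4 m[Q→φ2] = [190, 50, 126]
r4 m[M→φ2] = [1, 1, 1]
r4 m[L→φ1] = [1, 1, 1]
r4 m[S→φ0] = [1, 1, 1]
fixed point reached at round 4
b[L] = ⊗ incoming = [959, 1978, 1149]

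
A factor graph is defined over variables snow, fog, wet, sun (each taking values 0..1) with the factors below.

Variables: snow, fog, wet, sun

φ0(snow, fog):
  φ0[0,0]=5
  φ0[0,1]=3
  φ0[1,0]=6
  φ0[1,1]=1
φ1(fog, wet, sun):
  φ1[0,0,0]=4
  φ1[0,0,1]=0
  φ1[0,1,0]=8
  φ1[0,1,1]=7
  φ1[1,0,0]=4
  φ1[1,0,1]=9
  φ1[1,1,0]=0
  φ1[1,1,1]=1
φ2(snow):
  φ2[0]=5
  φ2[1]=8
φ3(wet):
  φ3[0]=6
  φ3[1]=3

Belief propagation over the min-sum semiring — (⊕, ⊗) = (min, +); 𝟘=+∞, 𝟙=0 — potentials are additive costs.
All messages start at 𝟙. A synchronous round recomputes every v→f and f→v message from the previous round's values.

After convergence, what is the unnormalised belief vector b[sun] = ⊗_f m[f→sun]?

b[sun] = [11, 12]

init: all messages = 𝟙 over 2 values
r1 m[φ0→snow] = [3, 1]
r1 m[φ0→fog] = [5, 1]
r1 m[φ1→fog] = [0, 0]
r1 m[φ1→wet] = [0, 0]
r1 m[φ1→sun] = [0, 0]
r1 m[φ2→snow] = [5, 8]
r1 m[φ3→wet] = [6, 3]
r1 m[snow→φ0] = [0, 0]
r1 m[snow→φ2] = [0, 0]
r1 m[fog→φ0] = [0, 0]
r1 m[fog→φ1] = [0, 0]
r1 m[wet→φ1] = [0, 0]
r1 m[wet→φ3] = [0, 0]
r1 m[sun→φ1] = [0, 0]
r2 m[φ0→snow] = [3, 1]
r2 m[φ0→fog] = [5, 1]
r2 m[φ1→fog] = [0, 0]
r2 m[φ1→wet] = [0, 0]
r2 m[φ1→sun] = [0, 0]
r2 m[φ2→snow] = [5, 8]
r2 m[φ3→wet] = [6, 3]
r2 m[snow→φ0] = [5, 8]
r2 m[snow→φ2] = [3, 1]
r2 m[fog→φ0] = [0, 0]
r2 m[fog→φ1] = [5, 1]
r2 m[wet→φ1] = [6, 3]
r2 m[wet→φ3] = [0, 0]
r2 m[sun→φ1] = [0, 0]
r3 m[φ0→snow] = [3, 1]
r3 m[φ0→fog] = [10, 8]
r3 m[φ1→fog] = [6, 3]
r3 m[φ1→wet] = [5, 1]
r3 m[φ1→sun] = [4, 5]
r3 m[φ2→snow] = [5, 8]
r3 m[φ3→wet] = [6, 3]
r3 m[snow→φ0] = [5, 8]
r3 m[snow→φ2] = [3, 1]
r3 m[fog→φ0] = [0, 0]
r3 m[fog→φ1] = [5, 1]
r3 m[wet→φ1] = [6, 3]
r3 m[wet→φ3] = [0, 0]
r3 m[sun→φ1] = [0, 0]
r4 m[φ0→snow] = [3, 1]
r4 m[φ0→fog] = [10, 8]
r4 m[φ1→fog] = [6, 3]
r4 m[φ1→wet] = [5, 1]
r4 m[φ1→sun] = [4, 5]
r4 m[φ2→snow] = [5, 8]
r4 m[φ3→wet] = [6, 3]
r4 m[snow→φ0] = [5, 8]
r4 m[snow→φ2] = [3, 1]
r4 m[fog→φ0] = [6, 3]
r4 m[fog→φ1] = [10, 8]
r4 m[wet→φ1] = [6, 3]
r4 m[wet→φ3] = [5, 1]
r4 m[sun→φ1] = [0, 0]
r5 m[φ0→snow] = [6, 4]
r5 m[φ0→fog] = [10, 8]
r5 m[φ1→fog] = [6, 3]
r5 m[φ1→wet] = [10, 8]
r5 m[φ1→sun] = [11, 12]
r5 m[φ2→snow] = [5, 8]
r5 m[φ3→wet] = [6, 3]
r5 m[snow→φ0] = [5, 8]
r5 m[snow→φ2] = [3, 1]
r5 m[fog→φ0] = [6, 3]
r5 m[fog→φ1] = [10, 8]
r5 m[wet→φ1] = [6, 3]
r5 m[wet→φ3] = [5, 1]
r5 m[sun→φ1] = [0, 0]
r6 m[φ0→snow] = [6, 4]
r6 m[φ0→fog] = [10, 8]
r6 m[φ1→fog] = [6, 3]
r6 m[φ1→wet] = [10, 8]
r6 m[φ1→sun] = [11, 12]
r6 m[φ2→snow] = [5, 8]
r6 m[φ3→wet] = [6, 3]
r6 m[snow→φ0] = [5, 8]
r6 m[snow→φ2] = [6, 4]
r6 m[fog→φ0] = [6, 3]
r6 m[fog→φ1] = [10, 8]
r6 m[wet→φ1] = [6, 3]
r6 m[wet→φ3] = [10, 8]
r6 m[sun→φ1] = [0, 0]
r7 m[φ0→snow] = [6, 4]
r7 m[φ0→fog] = [10, 8]
r7 m[φ1→fog] = [6, 3]
r7 m[φ1→wet] = [10, 8]
r7 m[φ1→sun] = [11, 12]
r7 m[φ2→snow] = [5, 8]
r7 m[φ3→wet] = [6, 3]
r7 m[snow→φ0] = [5, 8]
r7 m[snow→φ2] = [6, 4]
r7 m[fog→φ0] = [6, 3]
r7 m[fog→φ1] = [10, 8]
r7 m[wet→φ1] = [6, 3]
r7 m[wet→φ3] = [10, 8]
r7 m[sun→φ1] = [0, 0]
fixed point reached at round 7
b[sun] = ⊗ incoming = [11, 12]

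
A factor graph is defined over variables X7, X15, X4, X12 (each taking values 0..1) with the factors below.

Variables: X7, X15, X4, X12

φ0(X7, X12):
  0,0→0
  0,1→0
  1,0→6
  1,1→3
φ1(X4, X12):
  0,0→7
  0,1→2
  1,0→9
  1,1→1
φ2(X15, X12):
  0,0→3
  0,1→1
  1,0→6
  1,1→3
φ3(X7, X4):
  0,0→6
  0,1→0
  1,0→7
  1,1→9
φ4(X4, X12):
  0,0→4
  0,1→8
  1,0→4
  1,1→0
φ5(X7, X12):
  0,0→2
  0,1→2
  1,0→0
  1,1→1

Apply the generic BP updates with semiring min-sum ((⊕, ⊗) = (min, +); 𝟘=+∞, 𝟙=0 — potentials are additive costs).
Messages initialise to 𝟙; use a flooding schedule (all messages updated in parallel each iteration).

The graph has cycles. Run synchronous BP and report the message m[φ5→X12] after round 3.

init: all messages = 𝟙 over 2 values
r1 m[φ0→X7] = [0, 3]
r1 m[φ0→X12] = [0, 0]
r1 m[φ1→X4] = [2, 1]
r1 m[φ1→X12] = [7, 1]
r1 m[φ2→X15] = [1, 3]
r1 m[φ2→X12] = [3, 1]
r1 m[φ3→X7] = [0, 7]
r1 m[φ3→X4] = [6, 0]
r1 m[φ4→X4] = [4, 0]
r1 m[φ4→X12] = [4, 0]
r1 m[φ5→X7] = [2, 0]
r1 m[φ5→X12] = [0, 1]
r1 m[X7→φ0] = [0, 0]
r1 m[X7→φ3] = [0, 0]
r1 m[X7→φ5] = [0, 0]
r1 m[X15→φ2] = [0, 0]
r1 m[X4→φ1] = [0, 0]
r1 m[X4→φ3] = [0, 0]
r1 m[X4→φ4] = [0, 0]
r1 m[X12→φ0] = [0, 0]
r1 m[X12→φ1] = [0, 0]
r1 m[X12→φ2] = [0, 0]
r1 m[X12→φ4] = [0, 0]
r1 m[X12→φ5] = [0, 0]
r2 m[φ0→X7] = [0, 3]
r2 m[φ0→X12] = [0, 0]
r2 m[φ1→X4] = [2, 1]
r2 m[φ1→X12] = [7, 1]
r2 m[φ2→X15] = [1, 3]
r2 m[φ2→X12] = [3, 1]
r2 m[φ3→X7] = [0, 7]
r2 m[φ3→X4] = [6, 0]
r2 m[φ4→X4] = [4, 0]
r2 m[φ4→X12] = [4, 0]
r2 m[φ5→X7] = [2, 0]
r2 m[φ5→X12] = [0, 1]
r2 m[X7→φ0] = [2, 7]
r2 m[X7→φ3] = [2, 3]
r2 m[X7→φ5] = [0, 10]
r2 m[X15→φ2] = [0, 0]
r2 m[X4→φ1] = [10, 0]
r2 m[X4→φ3] = [6, 1]
r2 m[X4→φ4] = [8, 1]
r2 m[X12→φ0] = [14, 3]
r2 m[X12→φ1] = [7, 2]
r2 m[X12→φ2] = [11, 2]
r2 m[X12→φ4] = [10, 3]
r2 m[X12→φ5] = [14, 2]
r3 m[φ0→X7] = [3, 6]
r3 m[φ0→X12] = [2, 2]
r3 m[φ1→X4] = [4, 3]
r3 m[φ1→X12] = [9, 1]
r3 m[φ2→X15] = [3, 5]
r3 m[φ2→X12] = [3, 1]
r3 m[φ3→X7] = [1, 10]
r3 m[φ3→X4] = [8, 2]
r3 m[φ4→X4] = [11, 3]
r3 m[φ4→X12] = [5, 1]
r3 m[φ5→X7] = [4, 3]
r3 m[φ5→X12] = [2, 2]
r3 m[X7→φ0] = [2, 7]
r3 m[X7→φ3] = [2, 3]
r3 m[X7→φ5] = [0, 10]
r3 m[X15→φ2] = [0, 0]
r3 m[X4→φ1] = [10, 0]
r3 m[X4→φ3] = [6, 1]
r3 m[X4→φ4] = [8, 1]
r3 m[X12→φ0] = [14, 3]
r3 m[X12→φ1] = [7, 2]
r3 m[X12→φ2] = [11, 2]
r3 m[X12→φ4] = [10, 3]
r3 m[X12→φ5] = [14, 2]

message @ round 3 = [2, 2]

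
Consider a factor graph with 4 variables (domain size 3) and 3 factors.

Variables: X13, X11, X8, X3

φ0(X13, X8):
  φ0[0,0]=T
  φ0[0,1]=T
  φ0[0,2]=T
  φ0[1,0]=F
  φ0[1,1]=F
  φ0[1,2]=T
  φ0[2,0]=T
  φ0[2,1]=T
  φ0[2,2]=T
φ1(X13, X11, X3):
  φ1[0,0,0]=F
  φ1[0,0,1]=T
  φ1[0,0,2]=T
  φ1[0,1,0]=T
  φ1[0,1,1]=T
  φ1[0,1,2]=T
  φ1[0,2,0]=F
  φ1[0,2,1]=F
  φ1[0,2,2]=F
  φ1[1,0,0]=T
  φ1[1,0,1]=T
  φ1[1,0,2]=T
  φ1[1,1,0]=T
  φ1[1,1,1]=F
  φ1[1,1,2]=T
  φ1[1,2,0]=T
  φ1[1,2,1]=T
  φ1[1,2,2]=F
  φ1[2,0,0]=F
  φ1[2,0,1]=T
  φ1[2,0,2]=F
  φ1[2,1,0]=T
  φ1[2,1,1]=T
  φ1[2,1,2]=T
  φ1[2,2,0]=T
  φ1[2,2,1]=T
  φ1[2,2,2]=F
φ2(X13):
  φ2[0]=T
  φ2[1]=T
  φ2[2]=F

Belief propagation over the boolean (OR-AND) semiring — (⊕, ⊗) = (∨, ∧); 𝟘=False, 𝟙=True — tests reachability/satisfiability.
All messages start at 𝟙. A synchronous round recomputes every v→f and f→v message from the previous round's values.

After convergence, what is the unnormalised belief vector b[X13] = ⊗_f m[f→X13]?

b[X13] = [T, T, F]

init: all messages = 𝟙 over 3 values
r1 m[φ0→X13] = [T, T, T]
r1 m[φ0→X8] = [T, T, T]
r1 m[φ1→X13] = [T, T, T]
r1 m[φ1→X11] = [T, T, T]
r1 m[φ1→X3] = [T, T, T]
r1 m[φ2→X13] = [T, T, F]
r1 m[X13→φ0] = [T, T, T]
r1 m[X13→φ1] = [T, T, T]
r1 m[X13→φ2] = [T, T, T]
r1 m[X11→φ1] = [T, T, T]
r1 m[X8→φ0] = [T, T, T]
r1 m[X3→φ1] = [T, T, T]
r2 m[φ0→X13] = [T, T, T]
r2 m[φ0→X8] = [T, T, T]
r2 m[φ1→X13] = [T, T, T]
r2 m[φ1→X11] = [T, T, T]
r2 m[φ1→X3] = [T, T, T]
r2 m[φ2→X13] = [T, T, F]
r2 m[X13→φ0] = [T, T, F]
r2 m[X13→φ1] = [T, T, F]
r2 m[X13→φ2] = [T, T, T]
r2 m[X11→φ1] = [T, T, T]
r2 m[X8→φ0] = [T, T, T]
r2 m[X3→φ1] = [T, T, T]
r3 m[φ0→X13] = [T, T, T]
r3 m[φ0→X8] = [T, T, T]
r3 m[φ1→X13] = [T, T, T]
r3 m[φ1→X11] = [T, T, T]
r3 m[φ1→X3] = [T, T, T]
r3 m[φ2→X13] = [T, T, F]
r3 m[X13→φ0] = [T, T, F]
r3 m[X13→φ1] = [T, T, F]
r3 m[X13→φ2] = [T, T, T]
r3 m[X11→φ1] = [T, T, T]
r3 m[X8→φ0] = [T, T, T]
r3 m[X3→φ1] = [T, T, T]
fixed point reached at round 3
b[X13] = ⊗ incoming = [T, T, F]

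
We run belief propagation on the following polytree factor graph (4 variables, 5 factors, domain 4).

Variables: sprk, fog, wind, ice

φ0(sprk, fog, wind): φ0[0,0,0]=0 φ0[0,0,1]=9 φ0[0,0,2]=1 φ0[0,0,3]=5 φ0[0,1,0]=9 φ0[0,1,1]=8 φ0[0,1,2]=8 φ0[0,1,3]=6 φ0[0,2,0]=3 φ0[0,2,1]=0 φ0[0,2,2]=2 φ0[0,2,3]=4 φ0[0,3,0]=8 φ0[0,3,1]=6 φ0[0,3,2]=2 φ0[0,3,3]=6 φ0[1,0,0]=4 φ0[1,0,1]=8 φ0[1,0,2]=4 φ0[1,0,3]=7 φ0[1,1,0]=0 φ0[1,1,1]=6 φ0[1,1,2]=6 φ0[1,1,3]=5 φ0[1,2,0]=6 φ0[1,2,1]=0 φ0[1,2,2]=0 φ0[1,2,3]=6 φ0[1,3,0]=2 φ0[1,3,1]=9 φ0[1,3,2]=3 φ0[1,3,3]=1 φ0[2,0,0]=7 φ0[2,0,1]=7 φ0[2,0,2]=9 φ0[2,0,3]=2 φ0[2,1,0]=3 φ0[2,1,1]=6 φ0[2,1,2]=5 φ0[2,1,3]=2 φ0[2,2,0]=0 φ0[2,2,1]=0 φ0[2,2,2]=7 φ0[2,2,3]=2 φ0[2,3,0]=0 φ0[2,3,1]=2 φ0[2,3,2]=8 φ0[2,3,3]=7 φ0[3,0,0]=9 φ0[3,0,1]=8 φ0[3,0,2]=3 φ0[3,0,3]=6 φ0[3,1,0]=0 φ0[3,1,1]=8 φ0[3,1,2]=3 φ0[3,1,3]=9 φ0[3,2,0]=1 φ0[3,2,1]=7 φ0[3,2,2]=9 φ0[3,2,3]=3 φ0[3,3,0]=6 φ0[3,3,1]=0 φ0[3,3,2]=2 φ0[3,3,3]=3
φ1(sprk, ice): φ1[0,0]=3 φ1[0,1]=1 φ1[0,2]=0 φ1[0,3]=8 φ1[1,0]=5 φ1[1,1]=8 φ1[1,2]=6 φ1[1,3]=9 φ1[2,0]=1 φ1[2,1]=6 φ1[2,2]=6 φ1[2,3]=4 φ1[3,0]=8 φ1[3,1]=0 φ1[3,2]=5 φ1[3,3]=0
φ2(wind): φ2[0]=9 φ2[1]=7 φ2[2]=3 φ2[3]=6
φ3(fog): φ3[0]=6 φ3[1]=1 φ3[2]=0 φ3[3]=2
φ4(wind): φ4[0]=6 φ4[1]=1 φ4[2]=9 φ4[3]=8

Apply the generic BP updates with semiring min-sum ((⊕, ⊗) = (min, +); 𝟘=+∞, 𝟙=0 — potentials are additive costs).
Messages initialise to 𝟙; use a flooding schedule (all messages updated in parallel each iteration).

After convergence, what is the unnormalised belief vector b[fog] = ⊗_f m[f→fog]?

init: all messages = 𝟙 over 4 values
r1 m[φ0→sprk] = [0, 0, 0, 0]
r1 m[φ0→fog] = [0, 0, 0, 0]
r1 m[φ0→wind] = [0, 0, 0, 1]
r1 m[φ1→sprk] = [0, 5, 1, 0]
r1 m[φ1→ice] = [1, 0, 0, 0]
r1 m[φ2→wind] = [9, 7, 3, 6]
r1 m[φ3→fog] = [6, 1, 0, 2]
r1 m[φ4→wind] = [6, 1, 9, 8]
r1 m[sprk→φ0] = [0, 0, 0, 0]
r1 m[sprk→φ1] = [0, 0, 0, 0]
r1 m[fog→φ0] = [0, 0, 0, 0]
r1 m[fog→φ3] = [0, 0, 0, 0]
r1 m[wind→φ0] = [0, 0, 0, 0]
r1 m[wind→φ2] = [0, 0, 0, 0]
r1 m[wind→φ4] = [0, 0, 0, 0]
r1 m[ice→φ1] = [0, 0, 0, 0]
r2 m[φ0→sprk] = [0, 0, 0, 0]
r2 m[φ0→fog] = [0, 0, 0, 0]
r2 m[φ0→wind] = [0, 0, 0, 1]
r2 m[φ1→sprk] = [0, 5, 1, 0]
r2 m[φ1→ice] = [1, 0, 0, 0]
r2 m[φ2→wind] = [9, 7, 3, 6]
r2 m[φ3→fog] = [6, 1, 0, 2]
r2 m[φ4→wind] = [6, 1, 9, 8]
r2 m[sprk→φ0] = [0, 5, 1, 0]
r2 m[sprk→φ1] = [0, 0, 0, 0]
r2 m[fog→φ0] = [6, 1, 0, 2]
r2 m[fog→φ3] = [0, 0, 0, 0]
r2 m[wind→φ0] = [15, 8, 12, 14]
r2 m[wind→φ2] = [6, 1, 9, 9]
r2 m[wind→φ4] = [9, 7, 3, 7]
r2 m[ice→φ1] = [0, 0, 0, 0]
r3 m[φ0→sprk] = [8, 8, 8, 10]
r3 m[φ0→fog] = [13, 15, 8, 8]
r3 m[φ0→wind] = [1, 0, 2, 3]
r3 m[φ1→sprk] = [0, 5, 1, 0]
r3 m[φ1→ice] = [1, 0, 0, 0]
r3 m[φ2→wind] = [9, 7, 3, 6]
r3 m[φ3→fog] = [6, 1, 0, 2]
r3 m[φ4→wind] = [6, 1, 9, 8]
r3 m[sprk→φ0] = [0, 5, 1, 0]
r3 m[sprk→φ1] = [0, 0, 0, 0]
r3 m[fog→φ0] = [6, 1, 0, 2]
r3 m[fog→φ3] = [0, 0, 0, 0]
r3 m[wind→φ0] = [15, 8, 12, 14]
r3 m[wind→φ2] = [6, 1, 9, 9]
r3 m[wind→φ4] = [9, 7, 3, 7]
r3 m[ice→φ1] = [0, 0, 0, 0]
r4 m[φ0→sprk] = [8, 8, 8, 10]
r4 m[φ0→fog] = [13, 15, 8, 8]
r4 m[φ0→wind] = [1, 0, 2, 3]
r4 m[φ1→sprk] = [0, 5, 1, 0]
r4 m[φ1→ice] = [1, 0, 0, 0]
r4 m[φ2→wind] = [9, 7, 3, 6]
r4 m[φ3→fog] = [6, 1, 0, 2]
r4 m[φ4→wind] = [6, 1, 9, 8]
r4 m[sprk→φ0] = [0, 5, 1, 0]
r4 m[sprk→φ1] = [8, 8, 8, 10]
r4 m[fog→φ0] = [6, 1, 0, 2]
r4 m[fog→φ3] = [13, 15, 8, 8]
r4 m[wind→φ0] = [15, 8, 12, 14]
r4 m[wind→φ2] = [7, 1, 11, 11]
r4 m[wind→φ4] = [10, 7, 5, 9]
r4 m[ice→φ1] = [0, 0, 0, 0]
r5 m[φ0→sprk] = [8, 8, 8, 10]
r5 m[φ0→fog] = [13, 15, 8, 8]
r5 m[φ0→wind] = [1, 0, 2, 3]
r5 m[φ1→sprk] = [0, 5, 1, 0]
r5 m[φ1→ice] = [9, 9, 8, 10]
r5 m[φ2→wind] = [9, 7, 3, 6]
r5 m[φ3→fog] = [6, 1, 0, 2]
r5 m[φ4→wind] = [6, 1, 9, 8]
r5 m[sprk→φ0] = [0, 5, 1, 0]
r5 m[sprk→φ1] = [8, 8, 8, 10]
r5 m[fog→φ0] = [6, 1, 0, 2]
r5 m[fog→φ3] = [13, 15, 8, 8]
r5 m[wind→φ0] = [15, 8, 12, 14]
r5 m[wind→φ2] = [7, 1, 11, 11]
r5 m[wind→φ4] = [10, 7, 5, 9]
r5 m[ice→φ1] = [0, 0, 0, 0]
r6 m[φ0→sprk] = [8, 8, 8, 10]
r6 m[φ0→fog] = [13, 15, 8, 8]
r6 m[φ0→wind] = [1, 0, 2, 3]
r6 m[φ1→sprk] = [0, 5, 1, 0]
r6 m[φ1→ice] = [9, 9, 8, 10]
r6 m[φ2→wind] = [9, 7, 3, 6]
r6 m[φ3→fog] = [6, 1, 0, 2]
r6 m[φ4→wind] = [6, 1, 9, 8]
r6 m[sprk→φ0] = [0, 5, 1, 0]
r6 m[sprk→φ1] = [8, 8, 8, 10]
r6 m[fog→φ0] = [6, 1, 0, 2]
r6 m[fog→φ3] = [13, 15, 8, 8]
r6 m[wind→φ0] = [15, 8, 12, 14]
r6 m[wind→φ2] = [7, 1, 11, 11]
r6 m[wind→φ4] = [10, 7, 5, 9]
r6 m[ice→φ1] = [0, 0, 0, 0]
fixed point reached at round 6
b[fog] = ⊗ incoming = [19, 16, 8, 10]

b[fog] = [19, 16, 8, 10]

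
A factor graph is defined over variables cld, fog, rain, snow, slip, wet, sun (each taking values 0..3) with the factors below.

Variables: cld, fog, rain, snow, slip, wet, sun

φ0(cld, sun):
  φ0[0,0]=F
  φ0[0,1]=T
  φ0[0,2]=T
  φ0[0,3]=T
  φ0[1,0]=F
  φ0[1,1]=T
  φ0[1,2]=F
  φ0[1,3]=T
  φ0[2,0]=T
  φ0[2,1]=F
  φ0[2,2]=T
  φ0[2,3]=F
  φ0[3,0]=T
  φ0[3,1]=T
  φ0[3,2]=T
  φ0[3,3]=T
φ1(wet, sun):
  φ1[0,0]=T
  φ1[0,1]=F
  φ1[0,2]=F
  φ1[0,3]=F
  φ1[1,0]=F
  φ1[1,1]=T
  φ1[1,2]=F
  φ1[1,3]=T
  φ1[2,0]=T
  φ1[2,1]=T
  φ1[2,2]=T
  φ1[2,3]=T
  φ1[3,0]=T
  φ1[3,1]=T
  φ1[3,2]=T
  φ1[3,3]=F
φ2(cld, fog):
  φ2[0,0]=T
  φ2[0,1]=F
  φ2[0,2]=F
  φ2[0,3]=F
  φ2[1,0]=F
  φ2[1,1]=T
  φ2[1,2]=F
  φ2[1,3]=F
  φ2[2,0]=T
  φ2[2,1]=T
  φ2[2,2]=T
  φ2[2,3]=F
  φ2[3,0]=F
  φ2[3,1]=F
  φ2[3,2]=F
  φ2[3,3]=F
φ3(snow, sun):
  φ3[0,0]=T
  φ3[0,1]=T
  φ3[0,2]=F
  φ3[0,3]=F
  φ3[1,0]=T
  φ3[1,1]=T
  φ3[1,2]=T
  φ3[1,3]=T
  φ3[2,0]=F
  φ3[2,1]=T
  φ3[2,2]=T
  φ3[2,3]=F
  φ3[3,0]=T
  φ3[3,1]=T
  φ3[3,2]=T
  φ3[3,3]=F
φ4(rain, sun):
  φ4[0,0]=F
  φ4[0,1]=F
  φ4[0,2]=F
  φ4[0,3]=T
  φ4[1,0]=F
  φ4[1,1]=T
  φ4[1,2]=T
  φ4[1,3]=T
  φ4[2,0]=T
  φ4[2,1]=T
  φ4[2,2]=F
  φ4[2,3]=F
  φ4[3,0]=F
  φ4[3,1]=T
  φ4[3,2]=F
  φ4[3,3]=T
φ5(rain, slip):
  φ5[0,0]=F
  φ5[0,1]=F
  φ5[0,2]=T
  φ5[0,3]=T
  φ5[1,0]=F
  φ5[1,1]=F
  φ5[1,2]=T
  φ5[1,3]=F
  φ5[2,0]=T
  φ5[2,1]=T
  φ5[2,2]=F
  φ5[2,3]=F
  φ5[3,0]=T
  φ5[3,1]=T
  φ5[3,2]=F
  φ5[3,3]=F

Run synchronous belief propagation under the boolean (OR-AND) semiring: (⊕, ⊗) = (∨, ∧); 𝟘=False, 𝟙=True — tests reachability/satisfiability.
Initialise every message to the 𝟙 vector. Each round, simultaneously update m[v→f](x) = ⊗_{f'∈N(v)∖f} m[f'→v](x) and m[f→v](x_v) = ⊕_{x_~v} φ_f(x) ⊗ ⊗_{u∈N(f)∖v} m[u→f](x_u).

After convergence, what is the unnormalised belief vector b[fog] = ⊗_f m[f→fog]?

b[fog] = [T, T, T, F]

init: all messages = 𝟙 over 4 values
r1 m[φ0→cld] = [T, T, T, T]
r1 m[φ0→sun] = [T, T, T, T]
r1 m[φ1→wet] = [T, T, T, T]
r1 m[φ1→sun] = [T, T, T, T]
r1 m[φ2→cld] = [T, T, T, F]
r1 m[φ2→fog] = [T, T, T, F]
r1 m[φ3→snow] = [T, T, T, T]
r1 m[φ3→sun] = [T, T, T, T]
r1 m[φ4→rain] = [T, T, T, T]
r1 m[φ4→sun] = [T, T, T, T]
r1 m[φ5→rain] = [T, T, T, T]
r1 m[φ5→slip] = [T, T, T, T]
r1 m[cld→φ0] = [T, T, T, T]
r1 m[cld→φ2] = [T, T, T, T]
r1 m[fog→φ2] = [T, T, T, T]
r1 m[rain→φ4] = [T, T, T, T]
r1 m[rain→φ5] = [T, T, T, T]
r1 m[snow→φ3] = [T, T, T, T]
r1 m[slip→φ5] = [T, T, T, T]
r1 m[wet→φ1] = [T, T, T, T]
r1 m[sun→φ0] = [T, T, T, T]
r1 m[sun→φ1] = [T, T, T, T]
r1 m[sun→φ3] = [T, T, T, T]
r1 m[sun→φ4] = [T, T, T, T]
r2 m[φ0→cld] = [T, T, T, T]
r2 m[φ0→sun] = [T, T, T, T]
r2 m[φ1→wet] = [T, T, T, T]
r2 m[φ1→sun] = [T, T, T, T]
r2 m[φ2→cld] = [T, T, T, F]
r2 m[φ2→fog] = [T, T, T, F]
r2 m[φ3→snow] = [T, T, T, T]
r2 m[φ3→sun] = [T, T, T, T]
r2 m[φ4→rain] = [T, T, T, T]
r2 m[φ4→sun] = [T, T, T, T]
r2 m[φ5→rain] = [T, T, T, T]
r2 m[φ5→slip] = [T, T, T, T]
r2 m[cld→φ0] = [T, T, T, F]
r2 m[cld→φ2] = [T, T, T, T]
r2 m[fog→φ2] = [T, T, T, T]
r2 m[rain→φ4] = [T, T, T, T]
r2 m[rain→φ5] = [T, T, T, T]
r2 m[snow→φ3] = [T, T, T, T]
r2 m[slip→φ5] = [T, T, T, T]
r2 m[wet→φ1] = [T, T, T, T]
r2 m[sun→φ0] = [T, T, T, T]
r2 m[sun→φ1] = [T, T, T, T]
r2 m[sun→φ3] = [T, T, T, T]
r2 m[sun→φ4] = [T, T, T, T]
r3 m[φ0→cld] = [T, T, T, T]
r3 m[φ0→sun] = [T, T, T, T]
r3 m[φ1→wet] = [T, T, T, T]
r3 m[φ1→sun] = [T, T, T, T]
r3 m[φ2→cld] = [T, T, T, F]
r3 m[φ2→fog] = [T, T, T, F]
r3 m[φ3→snow] = [T, T, T, T]
r3 m[φ3→sun] = [T, T, T, T]
r3 m[φ4→rain] = [T, T, T, T]
r3 m[φ4→sun] = [T, T, T, T]
r3 m[φ5→rain] = [T, T, T, T]
r3 m[φ5→slip] = [T, T, T, T]
r3 m[cld→φ0] = [T, T, T, F]
r3 m[cld→φ2] = [T, T, T, T]
r3 m[fog→φ2] = [T, T, T, T]
r3 m[rain→φ4] = [T, T, T, T]
r3 m[rain→φ5] = [T, T, T, T]
r3 m[snow→φ3] = [T, T, T, T]
r3 m[slip→φ5] = [T, T, T, T]
r3 m[wet→φ1] = [T, T, T, T]
r3 m[sun→φ0] = [T, T, T, T]
r3 m[sun→φ1] = [T, T, T, T]
r3 m[sun→φ3] = [T, T, T, T]
r3 m[sun→φ4] = [T, T, T, T]
fixed point reached at round 3
b[fog] = ⊗ incoming = [T, T, T, F]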